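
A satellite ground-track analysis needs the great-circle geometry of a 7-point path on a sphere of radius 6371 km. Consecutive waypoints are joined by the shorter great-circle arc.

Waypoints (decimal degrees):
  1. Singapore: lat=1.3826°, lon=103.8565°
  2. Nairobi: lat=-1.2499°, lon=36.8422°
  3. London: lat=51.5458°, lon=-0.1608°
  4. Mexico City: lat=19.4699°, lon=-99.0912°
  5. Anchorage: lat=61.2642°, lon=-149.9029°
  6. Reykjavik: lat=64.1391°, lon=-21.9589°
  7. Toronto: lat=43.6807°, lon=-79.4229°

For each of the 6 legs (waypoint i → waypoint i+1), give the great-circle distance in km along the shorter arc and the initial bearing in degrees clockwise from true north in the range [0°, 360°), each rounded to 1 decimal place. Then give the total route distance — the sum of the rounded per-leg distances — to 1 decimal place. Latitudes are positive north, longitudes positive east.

Leg 1: φ1=0.0241309, φ2=-0.0218149, Δφ=-0.0459458, Δλ=-1.1696202 rad; a=sin²(Δφ/2)+cosφ1·cosφ2·sin²(Δλ/2)=0.3051157607; c=2·atan2(√a, √(1-a))=1.170416152; dist=6371·c=7456.721 ≈ 7456.7 km; running total=7456.7 km
Leg 1 bearing: y=sinΔλ·cosφ2=-0.92038330, x=cosφ1·sinφ2-sinφ1·cosφ2·cosΔλ=-0.03122679; θ=atan2(y, x)=-91.9432° <0 so +360° → 268.0568° ≈ 268.1°
Leg 2: φ1=-0.0218149, φ2=0.8996439, Δφ=0.9214588, Δλ=-0.6458242 rad; a=sin²(Δφ/2)+cosφ1·cosφ2·sin²(Δλ/2)=0.2602786180; c=2·atan2(√a, √(1-a))=1.070776698; dist=6371·c=6821.918 ≈ 6821.9 km; running total=14278.6 km
Leg 2 bearing: y=sinΔλ·cosφ2=-0.37428806, x=cosφ1·sinφ2-sinφ1·cosφ2·cosΔλ=0.79375253; θ=atan2(y, x)=-25.2459° <0 so +360° → 334.7541° ≈ 334.8°
Leg 3: φ1=0.8996439, φ2=0.3398139, Δφ=-0.5598301, Δλ=-1.7266612 rad; a=sin²(Δφ/2)+cosφ1·cosφ2·sin²(Δλ/2)=0.4150000443; c=2·atan2(√a, √(1-a))=1.399966748; dist=6371·c=8919.188 ≈ 8919.2 km; running total=23197.8 km
Leg 3 bearing: y=sinΔλ·cosφ2=-0.93138756, x=cosφ1·sinφ2-sinφ1·cosφ2·cosΔλ=0.32189632; θ=atan2(y, x)=-70.9344° <0 so +360° → 289.0656° ≈ 289.1°
Leg 4: φ1=0.3398139, φ2=1.0692620, Δφ=0.7294481, Δλ=-0.8868315 rad; a=sin²(Δφ/2)+cosφ1·cosφ2·sin²(Δλ/2)=0.2106614804; c=2·atan2(√a, √(1-a))=0.953690728; dist=6371·c=6075.964 ≈ 6076.0 km; running total=29273.8 km
Leg 4 bearing: y=sinΔλ·cosφ2=-0.37263324, x=cosφ1·sinφ2-sinφ1·cosφ2·cosΔλ=0.72544976; θ=atan2(y, x)=-27.1877° <0 so +360° → 332.8123° ≈ 332.8°
Leg 5: φ1=1.0692620, φ2=1.1194385, Δφ=0.0501765, Δλ=2.2330441 rad; a=sin²(Δφ/2)+cosφ1·cosφ2·sin²(Δλ/2)=0.1699559798; c=2·atan2(√a, √(1-a))=0.849860370; dist=6371·c=5414.460 ≈ 5414.5 km; running total=34688.3 km
Leg 5 bearing: y=sinΔλ·cosφ2=0.34398299, x=cosφ1·sinφ2-sinφ1·cosφ2·cosΔλ=0.66780198; θ=atan2(y, x)=27.2529° ≈ 27.3°
Leg 6: φ1=1.1194385, φ2=0.7623720, Δφ=-0.3570664, Δλ=-1.0029360 rad; a=sin²(Δφ/2)+cosφ1·cosφ2·sin²(Δλ/2)=0.1044329670; c=2·atan2(√a, √(1-a))=0.658135415; dist=6371·c=4192.981 ≈ 4193.0 km; running total=38881.3 km
Leg 6 bearing: y=sinΔλ·cosφ2=-0.60969628, x=cosφ1·sinφ2-sinφ1·cosφ2·cosΔλ=-0.04875794; θ=atan2(y, x)=-94.5723° <0 so +360° → 265.4277° ≈ 265.4°

Leg 1: dist=7456.7 km, bearing=268.1°
Leg 2: dist=6821.9 km, bearing=334.8°
Leg 3: dist=8919.2 km, bearing=289.1°
Leg 4: dist=6076.0 km, bearing=332.8°
Leg 5: dist=5414.5 km, bearing=27.3°
Leg 6: dist=4193.0 km, bearing=265.4°
Total: 38881.3 km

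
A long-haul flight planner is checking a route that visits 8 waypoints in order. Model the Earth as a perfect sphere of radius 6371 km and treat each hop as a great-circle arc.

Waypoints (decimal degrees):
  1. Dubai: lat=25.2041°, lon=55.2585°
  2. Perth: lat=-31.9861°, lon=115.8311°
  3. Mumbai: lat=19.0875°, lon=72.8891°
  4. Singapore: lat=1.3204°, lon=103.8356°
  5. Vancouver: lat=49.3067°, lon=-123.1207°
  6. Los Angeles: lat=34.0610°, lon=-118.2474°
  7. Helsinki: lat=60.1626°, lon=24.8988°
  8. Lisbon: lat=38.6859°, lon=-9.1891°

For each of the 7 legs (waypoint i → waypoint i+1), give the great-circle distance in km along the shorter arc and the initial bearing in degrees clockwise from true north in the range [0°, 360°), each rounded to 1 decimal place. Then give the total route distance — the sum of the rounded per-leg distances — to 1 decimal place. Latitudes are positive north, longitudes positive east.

Leg 1: dist=9038.8 km, bearing=131.6°
Leg 2: dist=7291.3 km, bearing=315.0°
Leg 3: dist=3906.7 km, bearing=116.7°
Leg 4: dist=12821.4 km, bearing=31.8°
Leg 5: dist=1741.9 km, bearing=164.9°
Leg 6: dist=9009.5 km, bearing=17.6°
Leg 7: dist=3363.6 km, bearing=240.3°
Total: 47173.2 km

Leg 1: φ1=0.4398945, φ2=-0.5582628, Δφ=-0.9981573, Δλ=1.0571913 rad; a=sin²(Δφ/2)+cosφ1·cosφ2·sin²(Δλ/2)=0.4242613497; c=2·atan2(√a, √(1-a))=1.418733678; dist=6371·c=9038.752 ≈ 9038.8 km; running total=9038.8 km
Leg 1 bearing: y=sinΔλ·cosφ2=0.73874399, x=cosφ1·sinφ2-sinφ1·cosφ2·cosΔλ=-0.65674344; θ=atan2(y, x)=131.6371° ≈ 131.6°
Leg 2: φ1=-0.5582628, φ2=0.3331397, Δφ=0.8914025, Δλ=-0.7494793 rad; a=sin²(Δφ/2)+cosφ1·cosφ2·sin²(Δλ/2)=0.2932286047; c=2·atan2(√a, √(1-a))=1.144454583; dist=6371·c=7291.320 ≈ 7291.3 km; running total=16330.1 km
Leg 2 bearing: y=sinΔλ·cosφ2=-0.64380231, x=cosφ1·sinφ2-sinφ1·cosφ2·cosΔλ=0.64381748; θ=atan2(y, x)=-44.9993° <0 so +360° → 315.0007° ≈ 315.0°
Leg 3: φ1=0.3331397, φ2=0.0230453, Δφ=-0.3100944, Δλ=0.5401183 rad; a=sin²(Δφ/2)+cosφ1·cosφ2·sin²(Δλ/2)=0.0910925914; c=2·atan2(√a, √(1-a))=0.613192756; dist=6371·c=3906.651 ≈ 3906.7 km; running total=20236.8 km
Leg 3 bearing: y=sinΔλ·cosφ2=0.51410092, x=cosφ1·sinφ2-sinφ1·cosφ2·cosΔλ=-0.25861006; θ=atan2(y, x)=116.7039° ≈ 116.7°
Leg 4: φ1=0.0230453, φ2=0.8605643, Δφ=0.8375189, Δλ=-3.9611347 rad; a=sin²(Δφ/2)+cosφ1·cosφ2·sin²(Δλ/2)=0.7137216551; c=2·atan2(√a, √(1-a))=2.012459142; dist=6371·c=12821.377 ≈ 12821.4 km; running total=33058.2 km
Leg 4 bearing: y=sinΔλ·cosφ2=0.47651045, x=cosφ1·sinφ2-sinφ1·cosφ2·cosΔλ=0.76826428; θ=atan2(y, x)=31.8090° ≈ 31.8°
Leg 5: φ1=0.8605643, φ2=0.5944766, Δφ=-0.2660877, Δλ=0.0850551 rad; a=sin²(Δφ/2)+cosφ1·cosφ2·sin²(Δλ/2)=0.0185727962; c=2·atan2(√a, √(1-a))=0.273414937; dist=6371·c=1741.927 ≈ 1741.9 km; running total=34800.1 km
Leg 5 bearing: y=sinΔλ·cosφ2=0.07037829, x=cosφ1·sinφ2-sinφ1·cosφ2·cosΔλ=-0.26068810; θ=atan2(y, x)=164.8920° ≈ 164.9°
Leg 6: φ1=0.5944766, φ2=1.0500355, Δφ=0.4555589, Δλ=2.4983725 rad; a=sin²(Δφ/2)+cosφ1·cosφ2·sin²(Δλ/2)=0.4219919286; c=2·atan2(√a, √(1-a))=1.414140217; dist=6371·c=9009.487 ≈ 9009.5 km; running total=43809.6 km
Leg 6 bearing: y=sinΔλ·cosφ2=0.29841233, x=cosφ1·sinφ2-sinφ1·cosφ2·cosΔλ=0.94159919; θ=atan2(y, x)=17.5845° ≈ 17.6°
Leg 7: φ1=1.0500355, φ2=0.6751963, Δφ=-0.3748391, Δλ=-0.5949461 rad; a=sin²(Δφ/2)+cosφ1·cosφ2·sin²(Δλ/2)=0.0680820315; c=2·atan2(√a, √(1-a))=0.527961242; dist=6371·c=3363.641 ≈ 3363.6 km; running total=47173.2 km
Leg 7 bearing: y=sinΔλ·cosφ2=-0.43748946, x=cosφ1·sinφ2-sinφ1·cosφ2·cosΔλ=-0.24978080; θ=atan2(y, x)=-119.7238° <0 so +360° → 240.2762° ≈ 240.3°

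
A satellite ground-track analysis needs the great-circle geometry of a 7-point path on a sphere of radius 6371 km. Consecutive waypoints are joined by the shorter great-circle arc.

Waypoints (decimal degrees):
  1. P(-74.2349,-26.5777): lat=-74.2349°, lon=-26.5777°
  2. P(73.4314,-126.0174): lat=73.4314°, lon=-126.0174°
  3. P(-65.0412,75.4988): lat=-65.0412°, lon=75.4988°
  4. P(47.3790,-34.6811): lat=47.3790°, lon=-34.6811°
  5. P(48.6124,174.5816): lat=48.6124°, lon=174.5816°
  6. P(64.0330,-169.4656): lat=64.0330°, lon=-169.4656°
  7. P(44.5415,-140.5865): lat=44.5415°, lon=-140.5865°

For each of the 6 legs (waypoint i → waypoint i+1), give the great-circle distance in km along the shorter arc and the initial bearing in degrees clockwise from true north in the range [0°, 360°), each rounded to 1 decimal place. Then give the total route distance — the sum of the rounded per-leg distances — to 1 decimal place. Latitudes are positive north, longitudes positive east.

Leg 1: φ1=-1.2956434, φ2=1.2816197, Δφ=2.5772631, Δλ=-1.7355502 rad; a=sin²(Δφ/2)+cosφ1·cosφ2·sin²(Δλ/2)=0.9675657596; c=2·atan2(√a, √(1-a))=2.779426418; dist=6371·c=17707.726 ≈ 17707.7 km; running total=17707.7 km
Leg 1 bearing: y=sinΔλ·cosφ2=-0.28130167, x=cosφ1·sinφ2-sinφ1·cosφ2·cosΔλ=0.21540291; θ=atan2(y, x)=-52.5574° <0 so +360° → 307.4426° ≈ 307.4°
Leg 2: φ1=1.2816197, φ2=-1.1351831, Δφ=-2.4168028, Δλ=3.5171212 rad; a=sin²(Δφ/2)+cosφ1·cosφ2·sin²(Δλ/2)=0.9904560138; c=2·atan2(√a, √(1-a))=2.945893862; dist=6371·c=18768.290 ≈ 18768.3 km; running total=36476.0 km
Leg 2 bearing: y=sinΔλ·cosφ2=-0.15476222, x=cosφ1·sinφ2-sinφ1·cosφ2·cosΔλ=0.11772956; θ=atan2(y, x)=-52.7393° <0 so +360° → 307.2607° ≈ 307.3°
Leg 3: φ1=-1.1351831, φ2=0.8269195, Δφ=1.9621026, Δλ=-1.9230020 rad; a=sin²(Δφ/2)+cosφ1·cosφ2·sin²(Δλ/2)=0.8828490072; c=2·atan2(√a, √(1-a))=2.442922178; dist=6371·c=15563.857 ≈ 15563.9 km; running total=52039.9 km
Leg 3 bearing: y=sinΔλ·cosφ2=-0.63557852, x=cosφ1·sinφ2-sinφ1·cosφ2·cosΔλ=0.09872435; θ=atan2(y, x)=-81.1708° <0 so +360° → 278.8292° ≈ 278.8°
Leg 4: φ1=0.8269195, φ2=0.8484464, Δφ=0.0215269, Δλ=3.6523231 rad; a=sin²(Δφ/2)+cosφ1·cosφ2·sin²(Δλ/2)=0.4192447361; c=2·atan2(√a, √(1-a))=1.408575242; dist=6371·c=8974.033 ≈ 8974.0 km; running total=61013.9 km
Leg 4 bearing: y=sinΔλ·cosφ2=-0.32317955, x=cosφ1·sinφ2-sinφ1·cosφ2·cosΔλ=0.93245339; θ=atan2(y, x)=-19.1158° <0 so +360° → 340.8842° ≈ 340.9°
Leg 5: φ1=0.8484464, φ2=1.1175867, Δφ=0.2691402, Δλ=-6.0047564 rad; a=sin²(Δφ/2)+cosφ1·cosφ2·sin²(Δλ/2)=0.0235743576; c=2·atan2(√a, √(1-a))=0.308298380; dist=6371·c=1964.169 ≈ 1964.2 km; running total=62978.1 km
Leg 5 bearing: y=sinΔλ·cosφ2=0.12034199, x=cosφ1·sinφ2-sinφ1·cosφ2·cosΔλ=0.27855383; θ=atan2(y, x)=23.3655° ≈ 23.4°
Leg 6: φ1=1.1175867, φ2=0.7773958, Δφ=-0.3401909, Δλ=0.5040354 rad; a=sin²(Δφ/2)+cosφ1·cosφ2·sin²(Δλ/2)=0.0480593143; c=2·atan2(√a, √(1-a))=0.442038815; dist=6371·c=2816.229 ≈ 2816.2 km; running total=65794.3 km
Leg 6 bearing: y=sinΔλ·cosφ2=0.34422830, x=cosφ1·sinφ2-sinφ1·cosφ2·cosΔλ=-0.25397902; θ=atan2(y, x)=126.4207° ≈ 126.4°

Leg 1: dist=17707.7 km, bearing=307.4°
Leg 2: dist=18768.3 km, bearing=307.3°
Leg 3: dist=15563.9 km, bearing=278.8°
Leg 4: dist=8974.0 km, bearing=340.9°
Leg 5: dist=1964.2 km, bearing=23.4°
Leg 6: dist=2816.2 km, bearing=126.4°
Total: 65794.3 km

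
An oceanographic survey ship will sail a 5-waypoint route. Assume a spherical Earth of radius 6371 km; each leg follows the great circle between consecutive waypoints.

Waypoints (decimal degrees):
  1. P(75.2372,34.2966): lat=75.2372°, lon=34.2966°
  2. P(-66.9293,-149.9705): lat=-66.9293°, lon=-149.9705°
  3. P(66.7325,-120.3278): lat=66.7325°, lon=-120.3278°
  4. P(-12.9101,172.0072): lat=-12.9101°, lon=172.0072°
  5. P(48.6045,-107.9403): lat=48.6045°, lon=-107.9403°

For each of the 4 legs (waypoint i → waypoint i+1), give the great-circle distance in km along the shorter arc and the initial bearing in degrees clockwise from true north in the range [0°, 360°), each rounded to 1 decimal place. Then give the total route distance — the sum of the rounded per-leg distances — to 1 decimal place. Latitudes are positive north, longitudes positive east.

Leg 1: dist=19079.2 km, bearing=11.5°
Leg 2: dist=15043.4 km, bearing=16.1°
Leg 3: dist=10383.2 km, bearing=244.6°
Leg 4: dist=10366.2 km, bearing=40.7°
Total: 54872.0 km

Leg 1: φ1=1.3131369, φ2=-1.1681367, Δφ=-2.4812735, Δλ=-3.2160676 rad; a=sin²(Δφ/2)+cosφ1·cosφ2·sin²(Δλ/2)=0.9946145404; c=2·atan2(√a, √(1-a))=2.994689213; dist=6371·c=19079.165 ≈ 19079.2 km; running total=19079.2 km
Leg 1 bearing: y=sinΔλ·cosφ2=0.02915728, x=cosφ1·sinφ2-sinφ1·cosφ2·cosΔλ=0.14344225; θ=atan2(y, x)=11.4899° ≈ 11.5°
Leg 2: φ1=-1.1681367, φ2=1.1647018, Δφ=2.3328385, Δλ=0.5173627 rad; a=sin²(Δφ/2)+cosφ1·cosφ2·sin²(Δλ/2)=0.8553295241; c=2·atan2(√a, √(1-a))=2.361230858; dist=6371·c=15043.402 ≈ 15043.4 km; running total=34122.6 km
Leg 2 bearing: y=sinΔλ·cosφ2=0.19537504, x=cosφ1·sinφ2-sinφ1·cosφ2·cosΔλ=0.67586412; θ=atan2(y, x)=16.1232° ≈ 16.1°
Leg 3: φ1=1.1647018, φ2=-0.2253238, Δφ=-1.3900256, Δλ=5.1022083 rad; a=sin²(Δφ/2)+cosφ1·cosφ2·sin²(Δλ/2)=0.5294640861; c=2·atan2(√a, √(1-a))=1.629758657; dist=6371·c=10383.192 ≈ 10383.2 km; running total=44505.8 km
Leg 3 bearing: y=sinΔλ·cosφ2=-0.90159600, x=cosφ1·sinφ2-sinφ1·cosφ2·cosΔλ=-0.42854652; θ=atan2(y, x)=-115.4227° <0 so +360° → 244.5773° ≈ 244.6°
Leg 4: φ1=-0.2253238, φ2=0.8483086, Δφ=1.0736323, Δλ=-4.8860056 rad; a=sin²(Δφ/2)+cosφ1·cosφ2·sin²(Δλ/2)=0.5281308724; c=2·atan2(√a, √(1-a))=1.627087796; dist=6371·c=10366.176 ≈ 10366.2 km; running total=54872.0 km
Leg 4 bearing: y=sinΔλ·cosφ2=0.65131197, x=cosφ1·sinφ2-sinφ1·cosφ2·cosΔλ=0.75672144; θ=atan2(y, x)=40.7187° ≈ 40.7°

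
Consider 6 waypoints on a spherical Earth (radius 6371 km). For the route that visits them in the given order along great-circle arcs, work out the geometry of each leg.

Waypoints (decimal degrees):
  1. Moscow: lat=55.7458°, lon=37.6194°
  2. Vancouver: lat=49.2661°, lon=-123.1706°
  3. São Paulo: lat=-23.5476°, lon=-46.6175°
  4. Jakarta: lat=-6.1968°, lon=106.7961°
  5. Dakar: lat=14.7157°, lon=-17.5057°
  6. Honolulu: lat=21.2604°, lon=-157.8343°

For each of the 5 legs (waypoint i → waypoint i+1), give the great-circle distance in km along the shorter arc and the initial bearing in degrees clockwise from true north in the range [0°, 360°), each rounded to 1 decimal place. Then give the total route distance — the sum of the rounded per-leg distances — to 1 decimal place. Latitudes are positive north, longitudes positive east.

Leg 1: dist=8203.0 km, bearing=347.1°
Leg 2: dist=11054.7 km, bearing=115.3°
Leg 3: dist=15625.4 km, bearing=135.6°
Leg 4: dist=13866.2 km, bearing=283.6°
Leg 5: dist=14120.8 km, bearing=311.9°
Total: 62870.1 km

Leg 1: φ1=0.9729478, φ2=0.8598557, Δφ=-0.1130921, Δλ=-2.8063149 rad; a=sin²(Δφ/2)+cosφ1·cosφ2·sin²(Δλ/2)=0.3602644562; c=2·atan2(√a, √(1-a))=1.287553124; dist=6371·c=8203.001 ≈ 8203.0 km; running total=8203.0 km
Leg 1 bearing: y=sinΔλ·cosφ2=-0.21470845, x=cosφ1·sinφ2-sinφ1·cosφ2·cosΔλ=0.93583983; θ=atan2(y, x)=-12.9217° <0 so +360° → 347.0783° ≈ 347.1°
Leg 2: φ1=0.8598557, φ2=-0.4109832, Δφ=-1.2708388, Δλ=1.3361036 rad; a=sin²(Δφ/2)+cosφ1·cosφ2·sin²(Δλ/2)=0.5818094276; c=2·atan2(√a, √(1-a))=1.735154163; dist=6371·c=11054.667 ≈ 11054.7 km; running total=19257.7 km
Leg 2 bearing: y=sinΔλ·cosφ2=0.89159716, x=cosφ1·sinφ2-sinφ1·cosφ2·cosΔλ=-0.42223617; θ=atan2(y, x)=115.3410° ≈ 115.3°
Leg 3: φ1=-0.4109832, φ2=-0.1081546, Δφ=0.3028286, Δλ=2.6775724 rad; a=sin²(Δφ/2)+cosφ1·cosφ2·sin²(Δλ/2)=0.8859396404; c=2·atan2(√a, √(1-a))=2.452588115; dist=6371·c=15625.439 ≈ 15625.4 km; running total=34883.1 km
Leg 3 bearing: y=sinΔλ·cosφ2=0.44493182, x=cosφ1·sinφ2-sinφ1·cosφ2·cosΔλ=-0.45413440; θ=atan2(y, x)=135.5864° ≈ 135.6°
Leg 4: φ1=-0.1081546, φ2=0.2568374, Δφ=0.3649920, Δλ=-2.1694757 rad; a=sin²(Δφ/2)+cosφ1·cosφ2·sin²(Δλ/2)=0.7846509295; c=2·atan2(√a, √(1-a))=2.176452745; dist=6371·c=13866.180 ≈ 13866.2 km; running total=48749.3 km
Leg 4 bearing: y=sinΔλ·cosφ2=-0.79898365, x=cosφ1·sinφ2-sinφ1·cosφ2·cosΔλ=0.19370216; θ=atan2(y, x)=-76.3724° <0 so +360° → 283.6276° ≈ 283.6°
Leg 5: φ1=0.2568374, φ2=0.3710640, Δφ=0.1142266, Δλ=-2.4491961 rad; a=sin²(Δφ/2)+cosφ1·cosφ2·sin²(Δλ/2)=0.8008462429; c=2·atan2(√a, √(1-a))=2.216414726; dist=6371·c=14120.778 ≈ 14120.8 km; running total=62870.1 km
Leg 5 bearing: y=sinΔλ·cosφ2=-0.59493661, x=cosφ1·sinφ2-sinφ1·cosφ2·cosΔλ=0.53293207; θ=atan2(y, x)=-48.1467° <0 so +360° → 311.8533° ≈ 311.9°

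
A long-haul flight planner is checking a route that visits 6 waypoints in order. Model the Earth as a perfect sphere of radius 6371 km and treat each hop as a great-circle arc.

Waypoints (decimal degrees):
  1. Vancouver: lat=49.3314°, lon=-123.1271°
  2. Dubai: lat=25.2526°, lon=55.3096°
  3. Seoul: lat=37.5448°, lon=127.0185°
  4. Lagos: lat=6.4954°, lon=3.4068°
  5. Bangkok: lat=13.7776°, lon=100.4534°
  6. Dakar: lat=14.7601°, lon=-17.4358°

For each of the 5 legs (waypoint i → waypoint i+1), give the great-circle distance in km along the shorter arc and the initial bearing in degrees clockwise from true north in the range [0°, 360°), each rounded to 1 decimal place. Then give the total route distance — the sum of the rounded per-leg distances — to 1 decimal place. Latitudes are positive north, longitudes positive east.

Leg 1: φ1=0.8609954, φ2=0.4407410, Δφ=-0.4202543, Δλ=3.1143079 rad; a=sin²(Δφ/2)+cosφ1·cosφ2·sin²(Δλ/2)=0.6328029768; c=2·atan2(√a, √(1-a))=1.839628724; dist=6371·c=11720.275 ≈ 11720.3 km; running total=11720.3 km
Leg 1 bearing: y=sinΔλ·cosφ2=0.02467423, x=cosφ1·sinφ2-sinφ1·cosφ2·cosΔλ=0.96376587; θ=atan2(y, x)=1.4666° ≈ 1.5°
Leg 2: φ1=0.4407410, φ2=0.6552804, Δφ=0.2145394, Δλ=1.2515564 rad; a=sin²(Δφ/2)+cosφ1·cosφ2·sin²(Δλ/2)=0.2574858063; c=2·atan2(√a, √(1-a))=1.064400698; dist=6371·c=6781.297 ≈ 6781.3 km; running total=18501.6 km
Leg 2 bearing: y=sinΔλ·cosφ2=0.75281638, x=cosφ1·sinφ2-sinφ1·cosφ2·cosΔλ=0.44498871; θ=atan2(y, x)=59.4127° ≈ 59.4°
Leg 3: φ1=0.6552804, φ2=0.1133661, Δφ=-0.5419143, Δλ=-2.1574312 rad; a=sin²(Δφ/2)+cosφ1·cosφ2·sin²(Δλ/2)=0.6835768140; c=2·atan2(√a, √(1-a))=1.946743405; dist=6371·c=12402.702 ≈ 12402.7 km; running total=30904.3 km
Leg 3 bearing: y=sinΔλ·cosφ2=-0.82746237, x=cosφ1·sinφ2-sinφ1·cosφ2·cosΔλ=0.42485790; θ=atan2(y, x)=-62.8219° <0 so +360° → 297.1781° ≈ 297.2°
Leg 4: φ1=0.1133661, φ2=0.2404645, Δφ=0.1270984, Δλ=1.6937827 rad; a=sin²(Δφ/2)+cosφ1·cosφ2·sin²(Δλ/2)=0.5457206312; c=2·atan2(√a, √(1-a))=1.662365502; dist=6371·c=10590.931 ≈ 10590.9 km; running total=41495.2 km
Leg 4 bearing: y=sinΔλ·cosφ2=0.96389149, x=cosφ1·sinφ2-sinφ1·cosφ2·cosΔλ=0.25010335; θ=atan2(y, x)=75.4541° ≈ 75.5°
Leg 5: φ1=0.2404645, φ2=0.2576123, Δφ=0.0171479, Δλ=-2.0575547 rad; a=sin²(Δφ/2)+cosφ1·cosφ2·sin²(Δλ/2)=0.6893189498; c=2·atan2(√a, √(1-a))=1.959120505; dist=6371·c=12481.557 ≈ 12481.6 km; running total=53976.8 km
Leg 5 bearing: y=sinΔλ·cosφ2=-0.85468756, x=cosφ1·sinφ2-sinφ1·cosφ2·cosΔλ=0.35516547; θ=atan2(y, x)=-67.4347° <0 so +360° → 292.5653° ≈ 292.6°

Leg 1: dist=11720.3 km, bearing=1.5°
Leg 2: dist=6781.3 km, bearing=59.4°
Leg 3: dist=12402.7 km, bearing=297.2°
Leg 4: dist=10590.9 km, bearing=75.5°
Leg 5: dist=12481.6 km, bearing=292.6°
Total: 53976.8 km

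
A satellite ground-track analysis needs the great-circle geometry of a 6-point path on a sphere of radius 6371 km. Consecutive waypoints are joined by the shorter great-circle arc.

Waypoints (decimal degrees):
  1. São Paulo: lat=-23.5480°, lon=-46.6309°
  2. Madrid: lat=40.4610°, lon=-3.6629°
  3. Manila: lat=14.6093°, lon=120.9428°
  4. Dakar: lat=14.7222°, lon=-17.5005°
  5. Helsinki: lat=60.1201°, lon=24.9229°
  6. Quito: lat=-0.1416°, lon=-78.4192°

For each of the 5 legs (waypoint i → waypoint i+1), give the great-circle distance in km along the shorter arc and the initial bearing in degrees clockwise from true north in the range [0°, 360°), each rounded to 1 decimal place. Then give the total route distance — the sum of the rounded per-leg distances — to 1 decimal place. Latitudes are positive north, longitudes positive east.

Leg 1: φ1=-0.4109901, φ2=0.7061777, Δφ=1.1171678, Δλ=0.7499331 rad; a=sin²(Δφ/2)+cosφ1·cosφ2·sin²(Δλ/2)=0.3744411130; c=2·atan2(√a, √(1-a))=1.316961467; dist=6371·c=8390.362 ≈ 8390.4 km; running total=8390.4 km
Leg 1 bearing: y=sinΔλ·cosφ2=0.51858613, x=cosφ1·sinφ2-sinφ1·cosφ2·cosΔλ=0.81731774; θ=atan2(y, x)=32.3950° ≈ 32.4°
Leg 2: φ1=0.7061777, φ2=0.2549804, Δφ=-0.4511973, Δλ=2.1747797 rad; a=sin²(Δφ/2)+cosφ1·cosφ2·sin²(Δλ/2)=0.6272284551; c=2·atan2(√a, √(1-a))=1.828082414; dist=6371·c=11646.713 ≈ 11646.7 km; running total=20037.1 km
Leg 2 bearing: y=sinΔλ·cosφ2=0.79646825, x=cosφ1·sinφ2-sinφ1·cosφ2·cosΔλ=0.54853441; θ=atan2(y, x)=55.4445° ≈ 55.4°
Leg 3: φ1=0.2549804, φ2=0.2569509, Δφ=0.0019705, Δλ=-2.4162914 rad; a=sin²(Δφ/2)+cosφ1·cosφ2·sin²(Δλ/2)=0.8181169701; c=2·atan2(√a, √(1-a))=2.260403206; dist=6371·c=14401.029 ≈ 14401.0 km; running total=34438.1 km
Leg 3 bearing: y=sinΔλ·cosφ2=-0.64158233, x=cosφ1·sinφ2-sinφ1·cosφ2·cosΔλ=0.42846061; θ=atan2(y, x)=-56.2643° <0 so +360° → 303.7357° ≈ 303.7°
Leg 4: φ1=0.2569509, φ2=1.0492937, Δφ=0.7923428, Δλ=0.7404280 rad; a=sin²(Δφ/2)+cosφ1·cosφ2·sin²(Δλ/2)=0.2119865429; c=2·atan2(√a, √(1-a))=0.956936463; dist=6371·c=6096.642 ≈ 6096.6 km; running total=40534.7 km
Leg 4 bearing: y=sinΔλ·cosφ2=0.33607660, x=cosφ1·sinφ2-sinφ1·cosφ2·cosΔλ=0.74514798; θ=atan2(y, x)=24.2763° ≈ 24.3°
Leg 5: φ1=1.0492937, φ2=-0.0024714, Δφ=-1.0517651, Δλ=-1.8036599 rad; a=sin²(Δφ/2)+cosφ1·cosφ2·sin²(Δλ/2)=0.5585528640; c=2·atan2(√a, √(1-a))=1.688171380; dist=6371·c=10755.340 ≈ 10755.3 km; running total=51290.0 km
Leg 5 bearing: y=sinΔλ·cosφ2=-0.97300660, x=cosφ1·sinφ2-sinφ1·cosφ2·cosΔλ=0.19885774; θ=atan2(y, x)=-78.4493° <0 so +360° → 281.5507° ≈ 281.6°

Leg 1: dist=8390.4 km, bearing=32.4°
Leg 2: dist=11646.7 km, bearing=55.4°
Leg 3: dist=14401.0 km, bearing=303.7°
Leg 4: dist=6096.6 km, bearing=24.3°
Leg 5: dist=10755.3 km, bearing=281.6°
Total: 51290.0 km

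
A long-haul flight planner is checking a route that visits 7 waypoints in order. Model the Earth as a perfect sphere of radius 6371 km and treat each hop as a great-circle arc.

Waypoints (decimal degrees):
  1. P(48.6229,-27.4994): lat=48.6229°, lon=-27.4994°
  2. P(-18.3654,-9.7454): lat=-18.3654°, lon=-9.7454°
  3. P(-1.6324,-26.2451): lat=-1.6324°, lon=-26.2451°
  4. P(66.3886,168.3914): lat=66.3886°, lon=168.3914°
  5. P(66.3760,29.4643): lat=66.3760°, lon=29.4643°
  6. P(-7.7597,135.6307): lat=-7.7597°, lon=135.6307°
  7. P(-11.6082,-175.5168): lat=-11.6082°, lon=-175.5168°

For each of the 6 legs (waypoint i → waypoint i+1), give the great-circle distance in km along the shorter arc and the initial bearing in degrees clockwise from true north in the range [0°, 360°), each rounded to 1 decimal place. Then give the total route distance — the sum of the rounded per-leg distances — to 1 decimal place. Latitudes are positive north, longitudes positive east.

Leg 1: dist=7654.2 km, bearing=161.9°
Leg 2: dist=2588.5 km, bearing=314.1°
Leg 3: dist=12723.3 km, bearing=353.6°
Leg 4: dist=4900.3 km, bearing=337.8°
Leg 5: dist=11514.0 km, bearing=78.2°
Leg 6: dist=5365.8 km, bearing=98.7°
Total: 44746.1 km

Leg 1: φ1=0.8486297, φ2=-0.3205367, Δφ=-1.1691664, Δλ=0.3098658 rad; a=sin²(Δφ/2)+cosφ1·cosφ2·sin²(Δλ/2)=0.3194792439; c=2·atan2(√a, √(1-a))=1.201411831; dist=6371·c=7654.195 ≈ 7654.2 km; running total=7654.2 km
Leg 1 bearing: y=sinΔλ·cosφ2=0.28939958, x=cosφ1·sinφ2-sinφ1·cosφ2·cosΔλ=-0.88650827; θ=atan2(y, x)=161.9208° ≈ 161.9°
Leg 2: φ1=-0.3205367, φ2=-0.0284908, Δφ=0.2920459, Δλ=-0.2879741 rad; a=sin²(Δφ/2)+cosφ1·cosφ2·sin²(Δλ/2)=0.0407043540; c=2·atan2(√a, √(1-a))=0.406295203; dist=6371·c=2588.507 ≈ 2588.5 km; running total=10242.7 km
Leg 2 bearing: y=sinΔλ·cosφ2=-0.28389506, x=cosφ1·sinφ2-sinφ1·cosφ2·cosΔλ=0.27494296; θ=atan2(y, x)=-45.9178° <0 so +360° → 314.0822° ≈ 314.1°
Leg 3: φ1=-0.0284908, φ2=1.1586997, Δφ=1.1871904, Δλ=3.3970478 rad; a=sin²(Δφ/2)+cosφ1·cosφ2·sin²(Δλ/2)=0.7067391278; c=2·atan2(√a, √(1-a))=1.997067192; dist=6371·c=12723.315 ≈ 12723.3 km; running total=22966.0 km
Leg 3 bearing: y=sinΔλ·cosφ2=-0.10120858, x=cosφ1·sinφ2-sinφ1·cosφ2·cosΔλ=0.90487157; θ=atan2(y, x)=-6.3819° <0 so +360° → 353.6181° ≈ 353.6°
Leg 4: φ1=1.1586997, φ2=1.1584797, Δφ=-0.0002199, Δλ=-2.4247353 rad; a=sin²(Δφ/2)+cosφ1·cosφ2·sin²(Δλ/2)=0.1407537398; c=2·atan2(√a, √(1-a))=0.769163809; dist=6371·c=4900.343 ≈ 4900.3 km; running total=27866.3 km
Leg 4 bearing: y=sinΔλ·cosφ2=-0.26328899, x=cosφ1·sinφ2-sinφ1·cosφ2·cosΔλ=0.64377590; θ=atan2(y, x)=-22.2434° <0 so +360° → 337.7566° ≈ 337.8°
Leg 5: φ1=1.1584797, φ2=-0.1354323, Δφ=-1.2939121, Δλ=1.8529532 rad; a=sin²(Δφ/2)+cosφ1·cosφ2·sin²(Δλ/2)=0.6171284763; c=2·atan2(√a, √(1-a))=1.807250510; dist=6371·c=11513.993 ≈ 11514.0 km; running total=39380.3 km
Leg 5 bearing: y=sinΔλ·cosφ2=0.95166227, x=cosφ1·sinφ2-sinφ1·cosφ2·cosΔλ=0.19865194; θ=atan2(y, x)=78.2093° ≈ 78.2°
Leg 6: φ1=-0.1354323, φ2=-0.2026013, Δφ=-0.0671690, Δλ=-5.4305483 rad; a=sin²(Δφ/2)+cosφ1·cosφ2·sin²(Δλ/2)=0.1670962511; c=2·atan2(√a, √(1-a))=0.842220773; dist=6371·c=5365.789 ≈ 5365.8 km; running total=44746.1 km
Leg 6 bearing: y=sinΔλ·cosφ2=0.73761626, x=cosφ1·sinφ2-sinφ1·cosφ2·cosΔλ=-0.11235045; θ=atan2(y, x)=98.6605° ≈ 98.7°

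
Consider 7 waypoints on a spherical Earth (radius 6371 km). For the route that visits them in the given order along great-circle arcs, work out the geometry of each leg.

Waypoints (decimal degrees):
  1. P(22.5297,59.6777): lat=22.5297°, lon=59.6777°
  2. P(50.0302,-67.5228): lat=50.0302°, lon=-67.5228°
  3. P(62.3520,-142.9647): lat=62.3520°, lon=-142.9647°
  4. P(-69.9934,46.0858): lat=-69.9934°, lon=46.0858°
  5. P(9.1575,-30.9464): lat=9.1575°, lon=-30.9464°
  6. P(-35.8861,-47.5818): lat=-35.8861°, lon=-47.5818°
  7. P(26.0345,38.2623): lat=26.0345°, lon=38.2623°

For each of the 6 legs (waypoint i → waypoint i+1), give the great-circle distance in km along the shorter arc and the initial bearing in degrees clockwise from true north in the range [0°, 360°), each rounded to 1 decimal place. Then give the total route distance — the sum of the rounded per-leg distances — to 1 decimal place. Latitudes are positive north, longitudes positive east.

Leg 1: dist=10422.6 km, bearing=329.2°
Leg 2: dist=4567.8 km, bearing=316.9°
Leg 3: dist=19075.4 km, bearing=201.5°
Leg 4: dist=10477.8 km, bearing=285.3°
Leg 5: dist=5303.3 km, bearing=198.3°
Leg 6: dist=11319.8 km, bearing=66.3°
Total: 61166.7 km

Leg 1: φ1=0.3932174, φ2=0.8731917, Δφ=0.4799743, Δλ=-2.2200675 rad; a=sin²(Δφ/2)+cosφ1·cosφ2·sin²(Δλ/2)=0.5325492699; c=2·atan2(√a, √(1-a))=1.635940934; dist=6371·c=10422.580 ≈ 10422.6 km; running total=10422.6 km
Leg 1 bearing: y=sinΔλ·cosφ2=-0.51167448, x=cosφ1·sinφ2-sinφ1·cosφ2·cosΔλ=0.85670964; θ=atan2(y, x)=-30.8480° <0 so +360° → 329.1520° ≈ 329.2°
Leg 2: φ1=0.8731917, φ2=1.0882477, Δφ=0.2150560, Δλ=-1.3167095 rad; a=sin²(Δφ/2)+cosφ1·cosφ2·sin²(Δλ/2)=0.1230988306; c=2·atan2(√a, √(1-a))=0.716966761; dist=6371·c=4567.795 ≈ 4567.8 km; running total=14990.4 km
Leg 2 bearing: y=sinΔλ·cosφ2=-0.44913953, x=cosφ1·sinφ2-sinφ1·cosφ2·cosΔλ=0.47964123; θ=atan2(y, x)=-43.1190° <0 so +360° → 316.8810° ≈ 316.9°
Leg 3: φ1=1.0882477, φ2=-1.2216153, Δφ=-2.3098630, Δλ=3.2995537 rad; a=sin²(Δφ/2)+cosφ1·cosφ2·sin²(Δλ/2)=0.9945715797; c=2·atan2(√a, √(1-a))=2.994103380; dist=6371·c=19075.433 ≈ 19075.4 km; running total=34065.8 km
Leg 3 bearing: y=sinΔλ·cosφ2=-0.05381849, x=cosφ1·sinφ2-sinφ1·cosφ2·cosΔλ=-0.13674568; θ=atan2(y, x)=-158.5171° <0 so +360° → 201.4829° ≈ 201.5°
Leg 4: φ1=-1.2216153, φ2=0.1598285, Δφ=1.3814438, Δλ=-1.3444655 rad; a=sin²(Δφ/2)+cosφ1·cosφ2·sin²(Δλ/2)=0.5368742697; c=2·atan2(√a, √(1-a))=1.644611881; dist=6371·c=10477.822 ≈ 10477.8 km; running total=44543.6 km
Leg 4 bearing: y=sinΔλ·cosφ2=-0.96207598, x=cosφ1·sinφ2-sinφ1·cosφ2·cosΔλ=0.26262325; θ=atan2(y, x)=-74.7316° <0 so +360° → 285.2684° ≈ 285.3°
Leg 5: φ1=0.1598285, φ2=-0.6263306, Δφ=-0.7861591, Δλ=-0.2903425 rad; a=sin²(Δφ/2)+cosφ1·cosφ2·sin²(Δλ/2)=0.1634544240; c=2·atan2(√a, √(1-a))=0.832415727; dist=6371·c=5303.321 ≈ 5303.3 km; running total=49846.9 km
Leg 5 bearing: y=sinΔλ·cosφ2=-0.23193977, x=cosφ1·sinφ2-sinφ1·cosφ2·cosΔλ=-0.70224799; θ=atan2(y, x)=-161.7225° <0 so +360° → 198.2775° ≈ 198.3°
Leg 6: φ1=-0.6263306, φ2=0.4543877, Δφ=1.0807183, Δλ=1.4982622 rad; a=sin²(Δφ/2)+cosφ1·cosφ2·sin²(Δλ/2)=0.6022615240; c=2·atan2(√a, √(1-a))=1.776772758; dist=6371·c=11319.819 ≈ 11319.8 km; running total=61166.7 km
Leg 6 bearing: y=sinΔλ·cosφ2=0.89616729, x=cosφ1·sinφ2-sinφ1·cosφ2·cosΔλ=0.39376963; θ=atan2(y, x)=66.2796° ≈ 66.3°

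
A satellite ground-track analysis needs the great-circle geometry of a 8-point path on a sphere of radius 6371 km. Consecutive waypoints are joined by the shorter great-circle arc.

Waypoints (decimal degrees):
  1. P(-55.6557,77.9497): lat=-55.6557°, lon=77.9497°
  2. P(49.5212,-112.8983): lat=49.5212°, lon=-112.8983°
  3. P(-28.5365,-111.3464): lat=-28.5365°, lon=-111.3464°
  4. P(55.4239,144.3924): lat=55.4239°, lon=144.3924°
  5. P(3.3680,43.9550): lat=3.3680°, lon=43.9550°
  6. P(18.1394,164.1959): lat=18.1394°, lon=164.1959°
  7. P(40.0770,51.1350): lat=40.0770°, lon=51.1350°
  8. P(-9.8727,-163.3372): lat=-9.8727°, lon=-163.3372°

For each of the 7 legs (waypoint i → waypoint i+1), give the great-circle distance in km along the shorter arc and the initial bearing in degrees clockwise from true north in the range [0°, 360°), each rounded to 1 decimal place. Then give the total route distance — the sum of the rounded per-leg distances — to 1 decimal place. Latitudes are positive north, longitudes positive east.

Leg 1: dist=19016.0 km, bearing=128.5°
Leg 2: dist=8681.0 km, bearing=178.6°
Leg 3: dist=13462.9 km, bearing=320.0°
Leg 4: dist=10353.4 km, bearing=280.5°
Leg 5: dist=13049.2 km, bearing=67.6°
Leg 6: dist=10545.9 km, bearing=315.0°
Leg 7: dist=15238.5 km, bearing=54.9°
Total: 90346.9 km

Leg 1: φ1=-0.9713752, φ2=0.8643080, Δφ=1.8356832, Δλ=-3.3309260 rad; a=sin²(Δφ/2)+cosφ1·cosφ2·sin²(Δλ/2)=0.9938645493; c=2·atan2(√a, √(1-a))=2.984773779; dist=6371·c=19015.994 ≈ 19016.0 km; running total=19016.0 km
Leg 1 bearing: y=sinΔλ·cosφ2=0.12217587, x=cosφ1·sinφ2-sinφ1·cosφ2·cosΔλ=-0.09728456; θ=atan2(y, x)=128.5291° ≈ 128.5°
Leg 2: φ1=0.8643080, φ2=-0.4980559, Δφ=-1.3623639, Δλ=0.0270858 rad; a=sin²(Δφ/2)+cosφ1·cosφ2·sin²(Δλ/2)=0.3966413238; c=2·atan2(√a, √(1-a))=1.362577679; dist=6371·c=8680.982 ≈ 8681.0 km; running total=27697.0 km
Leg 2 bearing: y=sinΔλ·cosφ2=0.02379229, x=cosφ1·sinφ2-sinφ1·cosφ2·cosΔλ=-0.97811138; θ=atan2(y, x)=178.6066° ≈ 178.6°
Leg 3: φ1=-0.4980559, φ2=0.9673295, Δφ=1.4653854, Δλ=4.4634841 rad; a=sin²(Δφ/2)+cosφ1·cosφ2·sin²(Δλ/2)=0.7580781781; c=2·atan2(√a, √(1-a))=2.113153531; dist=6371·c=13462.901 ≈ 13462.9 km; running total=41159.9 km
Leg 3 bearing: y=sinΔλ·cosφ2=-0.55001155, x=cosφ1·sinφ2-sinφ1·cosφ2·cosΔλ=0.65655914; θ=atan2(y, x)=-39.9535° <0 so +360° → 320.0465° ≈ 320.0°
Leg 4: φ1=0.9673295, φ2=0.0587827, Δφ=-0.9085469, Δλ=-1.7529633 rad; a=sin²(Δφ/2)+cosφ1·cosφ2·sin²(Δλ/2)=0.5271296069; c=2·atan2(√a, √(1-a))=1.625082200; dist=6371·c=10353.399 ≈ 10353.4 km; running total=51513.3 km
Leg 4 bearing: y=sinΔλ·cosφ2=-0.98175480, x=cosφ1·sinφ2-sinφ1·cosφ2·cosΔλ=0.18224557; θ=atan2(y, x)=-79.4837° <0 so +360° → 280.5163° ≈ 280.5°
Leg 5: φ1=0.0587827, φ2=0.3165923, Δφ=0.2578096, Δλ=2.0985996 rad; a=sin²(Δφ/2)+cosφ1·cosφ2·sin²(Δλ/2)=0.7297450182; c=2·atan2(√a, √(1-a))=2.048217275; dist=6371·c=13049.192 ≈ 13049.2 km; running total=64562.5 km
Leg 5 bearing: y=sinΔλ·cosφ2=0.82098052, x=cosφ1·sinφ2-sinφ1·cosφ2·cosΔλ=0.33890986; θ=atan2(y, x)=67.5686° ≈ 67.6°
Leg 6: φ1=0.3165923, φ2=0.6994756, Δφ=0.3828833, Δλ=-1.9732850 rad; a=sin²(Δφ/2)+cosφ1·cosφ2·sin²(Δλ/2)=0.5421963917; c=2·atan2(√a, √(1-a))=1.655289609; dist=6371·c=10545.850 ≈ 10545.9 km; running total=75108.4 km
Leg 6 bearing: y=sinΔλ·cosφ2=-0.70403363, x=cosφ1·sinφ2-sinφ1·cosφ2·cosΔλ=0.70513439; θ=atan2(y, x)=-44.9552° <0 so +360° → 315.0448° ≈ 315.0°
Leg 7: φ1=0.6994756, φ2=-0.1723111, Δφ=-0.8717867, Δλ=-3.7432460 rad; a=sin²(Δφ/2)+cosφ1·cosφ2·sin²(Δλ/2)=0.8659309734; c=2·atan2(√a, √(1-a))=2.391846603; dist=6371·c=15238.455 ≈ 15238.5 km; running total=90346.9 km
Leg 7 bearing: y=sinΔλ·cosφ2=0.55762439, x=cosφ1·sinφ2-sinφ1·cosφ2·cosΔλ=0.39170541; θ=atan2(y, x)=54.9137° ≈ 54.9°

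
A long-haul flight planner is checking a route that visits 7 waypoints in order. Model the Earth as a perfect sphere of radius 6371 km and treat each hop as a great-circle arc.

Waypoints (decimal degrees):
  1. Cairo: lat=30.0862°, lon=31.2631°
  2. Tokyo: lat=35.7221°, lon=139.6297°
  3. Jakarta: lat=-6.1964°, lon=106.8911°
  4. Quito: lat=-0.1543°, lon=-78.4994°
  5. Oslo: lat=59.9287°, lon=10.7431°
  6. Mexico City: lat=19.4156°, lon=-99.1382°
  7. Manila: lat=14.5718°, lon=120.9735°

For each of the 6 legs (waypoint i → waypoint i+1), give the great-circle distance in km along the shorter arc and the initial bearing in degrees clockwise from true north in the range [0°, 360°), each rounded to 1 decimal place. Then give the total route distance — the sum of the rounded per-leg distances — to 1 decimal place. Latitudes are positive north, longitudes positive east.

Leg 1: φ1=0.5251032, φ2=0.6234683, Δφ=0.0983650, Δλ=1.8913540 rad; a=sin²(Δφ/2)+cosφ1·cosφ2·sin²(Δλ/2)=0.4643302343; c=2·atan2(√a, √(1-a))=1.499396145; dist=6371·c=9552.653 ≈ 9552.7 km; running total=9552.7 km
Leg 1 bearing: y=sinΔλ·cosφ2=0.77050220, x=cosφ1·sinφ2-sinφ1·cosφ2·cosΔλ=0.63343274; θ=atan2(y, x)=50.5762° ≈ 50.6°
Leg 2: φ1=0.6234683, φ2=-0.1081476, Δφ=-0.7316158, Δλ=-0.5713964 rad; a=sin²(Δφ/2)+cosφ1·cosφ2·sin²(Δλ/2)=0.1920585550; c=2·atan2(√a, √(1-a))=0.907290201; dist=6371·c=5780.346 ≈ 5780.3 km; running total=15333.0 km
Leg 2 bearing: y=sinΔλ·cosφ2=-0.53764759, x=cosφ1·sinφ2-sinφ1·cosφ2·cosΔλ=-0.57586746; θ=atan2(y, x)=-136.9658° <0 so +360° → 223.0342° ≈ 223.0°
Leg 3: φ1=-0.1081476, φ2=-0.0026930, Δφ=0.1054545, Δλ=-3.2356746 rad; a=sin²(Δφ/2)+cosφ1·cosφ2·sin²(Δλ/2)=0.9947334360; c=2·atan2(√a, √(1-a))=2.996322759; dist=6371·c=19089.572 ≈ 19089.6 km; running total=34422.6 km
Leg 3 bearing: y=sinΔλ·cosφ2=0.09394290, x=cosφ1·sinφ2-sinφ1·cosφ2·cosΔλ=-0.11013646; θ=atan2(y, x)=139.5369° ≈ 139.5°
Leg 4: φ1=-0.0026930, φ2=1.0459531, Δφ=1.0486462, Δλ=1.5575755 rad; a=sin²(Δφ/2)+cosφ1·cosφ2·sin²(Δλ/2)=0.4978530514; c=2·atan2(√a, √(1-a))=1.566502416; dist=6371·c=9980.187 ≈ 9980.2 km; running total=44402.8 km
Leg 4 bearing: y=sinΔλ·cosφ2=0.50103352, x=cosφ1·sinφ2-sinφ1·cosφ2·cosΔλ=0.86541723; θ=atan2(y, x)=30.0687° ≈ 30.1°
Leg 5: φ1=1.0459531, φ2=0.3388661, Δφ=-0.7070870, Δλ=-1.9177905 rad; a=sin²(Δφ/2)+cosφ1·cosφ2·sin²(Δλ/2)=0.4365184703; c=2·atan2(√a, √(1-a))=1.443489670; dist=6371·c=9196.473 ≈ 9196.5 km; running total=53599.3 km
Leg 5 bearing: y=sinΔλ·cosφ2=-0.88692072, x=cosφ1·sinφ2-sinφ1·cosφ2·cosΔλ=0.44413063; θ=atan2(y, x)=-63.4003° <0 so +360° → 296.5997° ≈ 296.6°
Leg 6: φ1=0.3388661, φ2=0.2543259, Δφ=-0.0845403, Δλ=3.8416739 rad; a=sin²(Δφ/2)+cosφ1·cosφ2·sin²(Δλ/2)=0.8072309909; c=2·atan2(√a, √(1-a))=2.232500167; dist=6371·c=14223.259 ≈ 14223.3 km; running total=67822.6 km
Leg 6 bearing: y=sinΔλ·cosφ2=-0.62355534, x=cosφ1·sinφ2-sinφ1·cosφ2·cosΔλ=0.48333757; θ=atan2(y, x)=-52.2196° <0 so +360° → 307.7804° ≈ 307.8°

Leg 1: dist=9552.7 km, bearing=50.6°
Leg 2: dist=5780.3 km, bearing=223.0°
Leg 3: dist=19089.6 km, bearing=139.5°
Leg 4: dist=9980.2 km, bearing=30.1°
Leg 5: dist=9196.5 km, bearing=296.6°
Leg 6: dist=14223.3 km, bearing=307.8°
Total: 67822.6 km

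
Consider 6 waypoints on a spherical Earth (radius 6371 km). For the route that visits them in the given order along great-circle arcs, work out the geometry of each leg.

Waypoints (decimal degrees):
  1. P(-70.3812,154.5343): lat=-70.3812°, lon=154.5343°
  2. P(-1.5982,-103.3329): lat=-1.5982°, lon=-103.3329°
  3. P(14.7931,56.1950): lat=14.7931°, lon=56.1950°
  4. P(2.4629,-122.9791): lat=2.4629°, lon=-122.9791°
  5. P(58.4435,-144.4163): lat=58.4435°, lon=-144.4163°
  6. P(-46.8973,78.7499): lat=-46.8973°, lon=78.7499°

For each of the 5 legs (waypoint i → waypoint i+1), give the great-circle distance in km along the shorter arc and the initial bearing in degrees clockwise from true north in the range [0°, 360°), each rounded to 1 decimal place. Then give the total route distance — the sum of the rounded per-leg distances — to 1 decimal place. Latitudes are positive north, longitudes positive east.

Leg 1: φ1=-1.2283837, φ2=-0.0278939, Δφ=1.2004898, Δλ=-4.5006317 rad; a=sin²(Δφ/2)+cosφ1·cosφ2·sin²(Δλ/2)=0.5221355065; c=2·atan2(√a, √(1-a))=1.615081814; dist=6371·c=10289.686 ≈ 10289.7 km; running total=10289.7 km
Leg 1 bearing: y=sinΔλ·cosφ2=0.97728276, x=cosφ1·sinφ2-sinφ1·cosφ2·cosΔλ=-0.20726430; θ=atan2(y, x)=101.9740° ≈ 102.0°
Leg 2: φ1=-0.0278939, φ2=0.2581883, Δφ=0.2860822, Δλ=2.7842871 rad; a=sin²(Δφ/2)+cosφ1·cosφ2·sin²(Δλ/2)=0.9562794978; c=2·atan2(√a, √(1-a))=2.720294892; dist=6371·c=17330.999 ≈ 17331.0 km; running total=27620.7 km
Leg 2 bearing: y=sinΔλ·cosφ2=0.33815843, x=cosφ1·sinφ2-sinφ1·cosφ2·cosΔλ=0.22996730; θ=atan2(y, x)=55.7820° ≈ 55.8°
Leg 3: φ1=0.2581883, φ2=0.0429857, Δφ=-0.2152026, Δλ=-3.1271780 rad; a=sin²(Δφ/2)+cosφ1·cosφ2·sin²(Δλ/2)=0.9774442661; c=2·atan2(√a, √(1-a))=2.840080524; dist=6371·c=18094.153 ≈ 18094.2 km; running total=45714.9 km
Leg 3 bearing: y=sinΔλ·cosφ2=-0.01440086, x=cosφ1·sinφ2-sinφ1·cosφ2·cosΔλ=0.29661508; θ=atan2(y, x)=-2.7796° <0 so +360° → 357.2204° ≈ 357.2°
Leg 4: φ1=0.0429857, φ2=1.0200315, Δφ=0.9770458, Δλ=-0.3741497 rad; a=sin²(Δφ/2)+cosφ1·cosφ2·sin²(Δλ/2)=0.2383491236; c=2·atan2(√a, √(1-a))=1.020075339; dist=6371·c=6498.900 ≈ 6498.9 km; running total=52213.8 km
Leg 4 bearing: y=sinΔλ·cosφ2=-0.19127061, x=cosφ1·sinφ2-sinφ1·cosφ2·cosΔλ=0.83040402; θ=atan2(y, x)=-12.9710° <0 so +360° → 347.0290° ≈ 347.0°
Leg 5: φ1=1.0200315, φ2=-0.8185123, Δφ=-1.8385438, Δλ=3.8949850 rad; a=sin²(Δφ/2)+cosφ1·cosφ2·sin²(Δλ/2)=0.9414933298; c=2·atan2(√a, √(1-a))=2.652983684; dist=6371·c=16902.159 ≈ 16902.2 km; running total=69116.0 km
Leg 5 bearing: y=sinΔλ·cosφ2=-0.46746271, x=cosφ1·sinφ2-sinφ1·cosφ2·cosΔλ=0.04258137; θ=atan2(y, x)=-84.7953° <0 so +360° → 275.2047° ≈ 275.2°

Leg 1: dist=10289.7 km, bearing=102.0°
Leg 2: dist=17331.0 km, bearing=55.8°
Leg 3: dist=18094.2 km, bearing=357.2°
Leg 4: dist=6498.9 km, bearing=347.0°
Leg 5: dist=16902.2 km, bearing=275.2°
Total: 69116.0 km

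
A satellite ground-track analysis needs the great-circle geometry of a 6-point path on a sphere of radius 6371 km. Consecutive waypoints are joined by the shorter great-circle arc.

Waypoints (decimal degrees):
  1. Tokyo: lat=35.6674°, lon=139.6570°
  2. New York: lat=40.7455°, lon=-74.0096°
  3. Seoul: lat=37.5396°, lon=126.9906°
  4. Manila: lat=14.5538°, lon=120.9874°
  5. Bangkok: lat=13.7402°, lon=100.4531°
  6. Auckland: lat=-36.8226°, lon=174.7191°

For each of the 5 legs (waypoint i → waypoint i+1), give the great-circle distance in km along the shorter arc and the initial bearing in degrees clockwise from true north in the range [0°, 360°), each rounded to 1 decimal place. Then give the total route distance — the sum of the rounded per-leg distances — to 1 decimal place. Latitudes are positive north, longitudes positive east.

Leg 1: dist=10849.0 km, bearing=25.1°
Leg 2: dist=11051.6 km, bearing=343.3°
Leg 3: dist=2623.7 km, bearing=194.6°
Leg 4: dist=2215.2 km, bearing=270.2°
Leg 5: dist=9570.8 km, bearing=129.4°
Total: 36310.3 km

Leg 1: φ1=0.6225136, φ2=0.7111431, Δφ=0.0886296, Δλ=-3.7291857 rad; a=sin²(Δφ/2)+cosφ1·cosφ2·sin²(Δλ/2)=0.5658450865; c=2·atan2(√a, √(1-a))=1.702870136; dist=6371·c=10848.986 ≈ 10849.0 km; running total=10849.0 km
Leg 1 bearing: y=sinΔλ·cosφ2=0.41999165, x=cosφ1·sinφ2-sinφ1·cosφ2·cosΔλ=0.89792244; θ=atan2(y, x)=25.0672° ≈ 25.1°
Leg 2: φ1=0.7111431, φ2=0.6551896, Δφ=-0.0559535, Δλ=3.5081153 rad; a=sin²(Δφ/2)+cosφ1·cosφ2·sin²(Δλ/2)=0.5815701973; c=2·atan2(√a, √(1-a))=1.734669186; dist=6371·c=11051.577 ≈ 11051.6 km; running total=21900.6 km
Leg 2 bearing: y=sinΔλ·cosφ2=-0.28416414, x=cosφ1·sinφ2-sinφ1·cosφ2·cosΔλ=0.94479413; θ=atan2(y, x)=-16.7396° <0 so +360° → 343.2604° ≈ 343.3°
Leg 3: φ1=0.6551896, φ2=0.2540117, Δφ=-0.4011779, Δλ=-0.1047756 rad; a=sin²(Δφ/2)+cosφ1·cosφ2·sin²(Δλ/2)=0.0418036017; c=2·atan2(√a, √(1-a))=0.411822595; dist=6371·c=2623.722 ≈ 2623.7 km; running total=24524.3 km
Leg 3 bearing: y=sinΔλ·cosφ2=-0.10122813, x=cosφ1·sinφ2-sinφ1·cosφ2·cosΔλ=-0.38726878; θ=atan2(y, x)=-165.3512° <0 so +360° → 194.6488° ≈ 194.6°
Leg 4: φ1=0.2540117, φ2=0.2398117, Δφ=-0.0142000, Δλ=-0.3583911 rad; a=sin²(Δφ/2)+cosφ1·cosφ2·sin²(Δλ/2)=0.0299198646; c=2·atan2(√a, √(1-a))=0.347695955; dist=6371·c=2215.171 ≈ 2215.2 km; running total=26739.5 km
Leg 4 bearing: y=sinΔλ·cosφ2=-0.34073002, x=cosφ1·sinφ2-sinφ1·cosφ2·cosΔλ=0.00130987; θ=atan2(y, x)=-89.7797° <0 so +360° → 270.2203° ≈ 270.2°
Leg 5: φ1=0.2398117, φ2=-0.6426756, Δφ=-0.8824873, Δλ=1.2961862 rad; a=sin²(Δφ/2)+cosφ1·cosφ2·sin²(Δλ/2)=0.4657476842; c=2·atan2(√a, √(1-a))=1.502238001; dist=6371·c=9570.758 ≈ 9570.8 km; running total=36310.3 km
Leg 5 bearing: y=sinΔλ·cosφ2=0.77050128, x=cosφ1·sinφ2-sinφ1·cosφ2·cosΔλ=-0.63374671; θ=atan2(y, x)=129.4377° ≈ 129.4°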